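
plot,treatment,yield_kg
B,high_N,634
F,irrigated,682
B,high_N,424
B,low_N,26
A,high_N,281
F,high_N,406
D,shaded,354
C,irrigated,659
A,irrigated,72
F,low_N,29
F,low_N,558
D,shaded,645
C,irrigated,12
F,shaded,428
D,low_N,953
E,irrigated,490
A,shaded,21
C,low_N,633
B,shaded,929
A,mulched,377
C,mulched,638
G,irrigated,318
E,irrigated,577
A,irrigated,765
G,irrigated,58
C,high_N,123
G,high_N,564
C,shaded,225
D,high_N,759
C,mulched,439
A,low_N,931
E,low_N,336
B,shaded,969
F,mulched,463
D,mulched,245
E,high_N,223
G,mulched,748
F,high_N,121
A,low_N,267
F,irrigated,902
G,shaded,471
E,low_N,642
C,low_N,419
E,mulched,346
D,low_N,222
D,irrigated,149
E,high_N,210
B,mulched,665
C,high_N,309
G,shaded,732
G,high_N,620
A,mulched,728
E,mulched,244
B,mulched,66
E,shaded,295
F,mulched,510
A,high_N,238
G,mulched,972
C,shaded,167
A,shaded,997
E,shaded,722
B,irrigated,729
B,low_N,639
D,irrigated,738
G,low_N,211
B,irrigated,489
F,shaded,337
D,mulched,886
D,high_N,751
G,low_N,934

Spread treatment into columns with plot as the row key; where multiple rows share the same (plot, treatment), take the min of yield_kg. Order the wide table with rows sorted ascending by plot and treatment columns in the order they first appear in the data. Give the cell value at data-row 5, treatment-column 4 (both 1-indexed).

With rows sorted ascending by plot, row 5 is plot=E. treatment columns in first-appearance order: high_N, irrigated, low_N, shaded, mulched; column 4 is shaded.
Long rows with plot=E, treatment=shaded: min(295, 722) = 295.

295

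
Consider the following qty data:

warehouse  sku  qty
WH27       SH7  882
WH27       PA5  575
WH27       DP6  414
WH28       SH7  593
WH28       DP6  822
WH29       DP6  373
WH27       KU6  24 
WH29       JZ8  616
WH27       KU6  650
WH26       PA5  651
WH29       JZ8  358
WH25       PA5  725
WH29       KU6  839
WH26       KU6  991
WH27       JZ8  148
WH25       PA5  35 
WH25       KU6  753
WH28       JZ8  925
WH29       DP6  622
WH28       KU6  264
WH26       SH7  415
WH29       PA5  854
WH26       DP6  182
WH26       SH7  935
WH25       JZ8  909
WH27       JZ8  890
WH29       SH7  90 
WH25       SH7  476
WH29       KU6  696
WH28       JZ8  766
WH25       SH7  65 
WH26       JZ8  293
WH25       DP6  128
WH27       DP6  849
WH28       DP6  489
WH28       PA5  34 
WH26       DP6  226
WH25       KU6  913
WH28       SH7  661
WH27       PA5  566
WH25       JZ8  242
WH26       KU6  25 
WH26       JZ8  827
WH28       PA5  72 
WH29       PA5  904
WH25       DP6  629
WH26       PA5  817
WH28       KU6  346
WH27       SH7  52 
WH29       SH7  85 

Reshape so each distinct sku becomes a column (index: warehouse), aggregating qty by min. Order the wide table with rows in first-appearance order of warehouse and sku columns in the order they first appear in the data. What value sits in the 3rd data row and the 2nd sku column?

With rows in first-appearance order of warehouse, row 3 is warehouse=WH29. sku columns in first-appearance order: SH7, PA5, DP6, KU6, JZ8; column 2 is PA5.
Long rows with warehouse=WH29, sku=PA5: min(854, 904) = 854.

854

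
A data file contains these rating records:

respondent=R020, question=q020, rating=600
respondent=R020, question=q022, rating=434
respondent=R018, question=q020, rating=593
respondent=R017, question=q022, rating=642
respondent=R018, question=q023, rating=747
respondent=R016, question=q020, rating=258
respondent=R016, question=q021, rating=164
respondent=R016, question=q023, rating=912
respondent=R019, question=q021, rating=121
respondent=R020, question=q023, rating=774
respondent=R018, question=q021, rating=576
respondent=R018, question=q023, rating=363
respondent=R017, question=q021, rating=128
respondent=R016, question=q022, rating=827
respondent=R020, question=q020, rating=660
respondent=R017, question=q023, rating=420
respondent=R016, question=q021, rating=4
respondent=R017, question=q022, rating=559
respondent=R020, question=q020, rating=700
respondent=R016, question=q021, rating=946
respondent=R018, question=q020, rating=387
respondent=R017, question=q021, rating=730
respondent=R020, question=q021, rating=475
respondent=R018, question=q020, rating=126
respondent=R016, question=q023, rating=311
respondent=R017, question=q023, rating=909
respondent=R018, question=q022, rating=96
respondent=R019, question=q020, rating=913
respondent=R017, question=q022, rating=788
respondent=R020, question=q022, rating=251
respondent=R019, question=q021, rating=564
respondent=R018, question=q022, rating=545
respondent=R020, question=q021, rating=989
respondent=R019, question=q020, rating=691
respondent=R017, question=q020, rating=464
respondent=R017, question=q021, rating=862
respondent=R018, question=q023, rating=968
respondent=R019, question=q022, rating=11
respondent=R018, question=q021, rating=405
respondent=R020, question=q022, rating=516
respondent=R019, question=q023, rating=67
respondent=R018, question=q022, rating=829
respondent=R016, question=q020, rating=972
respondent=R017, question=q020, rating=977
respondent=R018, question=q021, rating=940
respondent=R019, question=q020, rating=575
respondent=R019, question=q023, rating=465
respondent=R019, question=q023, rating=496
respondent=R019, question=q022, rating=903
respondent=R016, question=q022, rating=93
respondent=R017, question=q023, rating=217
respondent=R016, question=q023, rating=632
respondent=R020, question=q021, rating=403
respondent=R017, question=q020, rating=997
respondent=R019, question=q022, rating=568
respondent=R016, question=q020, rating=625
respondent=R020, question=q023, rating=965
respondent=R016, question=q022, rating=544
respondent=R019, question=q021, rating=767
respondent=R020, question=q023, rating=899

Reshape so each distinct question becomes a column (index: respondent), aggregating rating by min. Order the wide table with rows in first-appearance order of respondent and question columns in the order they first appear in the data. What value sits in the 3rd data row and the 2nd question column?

559

With rows in first-appearance order of respondent, row 3 is respondent=R017. question columns in first-appearance order: q020, q022, q023, q021; column 2 is q022.
Long rows with respondent=R017, question=q022: min(642, 559, 788) = 559.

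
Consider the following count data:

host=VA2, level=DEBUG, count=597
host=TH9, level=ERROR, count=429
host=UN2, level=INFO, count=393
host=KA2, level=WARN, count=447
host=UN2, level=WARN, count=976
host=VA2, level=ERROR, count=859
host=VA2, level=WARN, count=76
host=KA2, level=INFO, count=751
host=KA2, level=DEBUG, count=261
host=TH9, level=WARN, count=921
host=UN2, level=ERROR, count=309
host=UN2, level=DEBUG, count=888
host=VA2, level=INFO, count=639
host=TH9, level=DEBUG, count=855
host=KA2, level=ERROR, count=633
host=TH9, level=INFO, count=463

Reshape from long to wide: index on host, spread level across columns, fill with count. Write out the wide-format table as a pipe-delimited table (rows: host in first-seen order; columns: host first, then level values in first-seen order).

Columns: host plus the 4 distinct level values (DEBUG, ERROR, INFO, WARN).
For example, row VA2 column DEBUG takes count=597 from the long row (VA2, DEBUG).

| host | DEBUG | ERROR | INFO | WARN |
| VA2 | 597 | 859 | 639 | 76 |
| TH9 | 855 | 429 | 463 | 921 |
| UN2 | 888 | 309 | 393 | 976 |
| KA2 | 261 | 633 | 751 | 447 |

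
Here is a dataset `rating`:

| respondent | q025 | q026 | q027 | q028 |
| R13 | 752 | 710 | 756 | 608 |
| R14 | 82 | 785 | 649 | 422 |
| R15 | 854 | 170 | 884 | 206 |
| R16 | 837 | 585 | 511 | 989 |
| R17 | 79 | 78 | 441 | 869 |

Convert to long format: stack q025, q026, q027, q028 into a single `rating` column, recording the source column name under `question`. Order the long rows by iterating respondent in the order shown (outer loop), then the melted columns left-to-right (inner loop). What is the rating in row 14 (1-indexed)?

20 rows total (5 × 4). Row 14: index ⌊(14-1)/4⌋ = 3 into respondent → R16; (14-1) mod 4 = 1 into the melted columns → q026.
So row 14 is (R16, q026, 585); rating = 585.

585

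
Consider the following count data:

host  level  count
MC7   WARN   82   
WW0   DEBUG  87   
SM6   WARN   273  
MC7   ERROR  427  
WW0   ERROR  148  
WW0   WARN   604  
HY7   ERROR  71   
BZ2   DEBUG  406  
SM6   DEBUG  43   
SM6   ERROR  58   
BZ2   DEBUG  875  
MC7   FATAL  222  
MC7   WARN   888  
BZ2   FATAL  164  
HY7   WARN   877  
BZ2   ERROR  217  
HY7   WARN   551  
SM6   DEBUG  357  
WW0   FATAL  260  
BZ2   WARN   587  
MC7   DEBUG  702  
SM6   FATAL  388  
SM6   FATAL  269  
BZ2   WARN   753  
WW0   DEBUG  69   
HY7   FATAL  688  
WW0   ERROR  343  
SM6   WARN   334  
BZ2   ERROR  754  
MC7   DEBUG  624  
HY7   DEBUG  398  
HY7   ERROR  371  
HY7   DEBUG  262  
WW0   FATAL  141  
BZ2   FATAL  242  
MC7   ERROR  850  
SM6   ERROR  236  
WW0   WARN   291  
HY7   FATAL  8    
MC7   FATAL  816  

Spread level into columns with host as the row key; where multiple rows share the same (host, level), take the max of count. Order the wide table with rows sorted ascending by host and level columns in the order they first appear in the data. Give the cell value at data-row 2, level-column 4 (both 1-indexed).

With rows sorted ascending by host, row 2 is host=HY7. level columns in first-appearance order: WARN, DEBUG, ERROR, FATAL; column 4 is FATAL.
Long rows with host=HY7, level=FATAL: max(688, 8) = 688.

688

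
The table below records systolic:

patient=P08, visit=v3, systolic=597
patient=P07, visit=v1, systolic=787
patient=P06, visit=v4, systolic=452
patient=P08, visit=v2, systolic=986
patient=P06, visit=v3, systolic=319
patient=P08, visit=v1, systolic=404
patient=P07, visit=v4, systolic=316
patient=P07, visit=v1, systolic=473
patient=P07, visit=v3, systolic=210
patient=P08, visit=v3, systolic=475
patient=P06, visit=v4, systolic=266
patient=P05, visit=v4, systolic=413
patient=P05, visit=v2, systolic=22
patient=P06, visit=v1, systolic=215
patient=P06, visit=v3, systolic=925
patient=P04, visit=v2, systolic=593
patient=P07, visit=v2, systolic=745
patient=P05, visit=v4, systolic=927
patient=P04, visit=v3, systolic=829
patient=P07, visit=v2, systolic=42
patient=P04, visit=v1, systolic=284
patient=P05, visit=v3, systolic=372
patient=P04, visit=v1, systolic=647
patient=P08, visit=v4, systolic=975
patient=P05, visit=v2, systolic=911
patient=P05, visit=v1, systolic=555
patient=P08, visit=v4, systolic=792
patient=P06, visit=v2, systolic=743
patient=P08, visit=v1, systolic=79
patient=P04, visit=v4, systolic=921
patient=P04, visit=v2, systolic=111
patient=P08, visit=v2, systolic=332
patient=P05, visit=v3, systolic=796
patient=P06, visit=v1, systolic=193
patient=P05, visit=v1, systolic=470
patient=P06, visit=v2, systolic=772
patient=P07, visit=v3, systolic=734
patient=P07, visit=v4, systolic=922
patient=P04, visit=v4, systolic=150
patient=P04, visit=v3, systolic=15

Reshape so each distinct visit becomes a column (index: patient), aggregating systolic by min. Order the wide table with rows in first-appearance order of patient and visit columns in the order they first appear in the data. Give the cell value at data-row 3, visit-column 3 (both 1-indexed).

With rows in first-appearance order of patient, row 3 is patient=P06. visit columns in first-appearance order: v3, v1, v4, v2; column 3 is v4.
Long rows with patient=P06, visit=v4: min(452, 266) = 266.

266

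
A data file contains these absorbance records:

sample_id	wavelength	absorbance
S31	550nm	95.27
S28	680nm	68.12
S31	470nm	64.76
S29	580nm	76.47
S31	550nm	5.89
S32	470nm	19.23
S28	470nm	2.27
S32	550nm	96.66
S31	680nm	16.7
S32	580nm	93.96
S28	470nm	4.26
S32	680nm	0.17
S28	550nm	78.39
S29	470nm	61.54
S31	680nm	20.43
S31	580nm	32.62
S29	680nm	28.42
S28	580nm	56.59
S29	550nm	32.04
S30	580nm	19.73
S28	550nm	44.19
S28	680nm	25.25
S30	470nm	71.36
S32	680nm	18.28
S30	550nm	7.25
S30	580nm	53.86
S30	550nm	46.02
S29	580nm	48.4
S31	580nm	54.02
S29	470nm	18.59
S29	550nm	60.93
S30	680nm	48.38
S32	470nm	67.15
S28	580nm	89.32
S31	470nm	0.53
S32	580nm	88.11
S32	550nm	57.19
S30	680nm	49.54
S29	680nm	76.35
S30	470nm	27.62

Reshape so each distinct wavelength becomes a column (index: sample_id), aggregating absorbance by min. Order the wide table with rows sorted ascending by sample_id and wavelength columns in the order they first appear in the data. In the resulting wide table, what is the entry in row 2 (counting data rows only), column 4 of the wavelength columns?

With rows sorted ascending by sample_id, row 2 is sample_id=S29. wavelength columns in first-appearance order: 550nm, 680nm, 470nm, 580nm; column 4 is 580nm.
Long rows with sample_id=S29, wavelength=580nm: min(76.47, 48.4) = 48.4.

48.4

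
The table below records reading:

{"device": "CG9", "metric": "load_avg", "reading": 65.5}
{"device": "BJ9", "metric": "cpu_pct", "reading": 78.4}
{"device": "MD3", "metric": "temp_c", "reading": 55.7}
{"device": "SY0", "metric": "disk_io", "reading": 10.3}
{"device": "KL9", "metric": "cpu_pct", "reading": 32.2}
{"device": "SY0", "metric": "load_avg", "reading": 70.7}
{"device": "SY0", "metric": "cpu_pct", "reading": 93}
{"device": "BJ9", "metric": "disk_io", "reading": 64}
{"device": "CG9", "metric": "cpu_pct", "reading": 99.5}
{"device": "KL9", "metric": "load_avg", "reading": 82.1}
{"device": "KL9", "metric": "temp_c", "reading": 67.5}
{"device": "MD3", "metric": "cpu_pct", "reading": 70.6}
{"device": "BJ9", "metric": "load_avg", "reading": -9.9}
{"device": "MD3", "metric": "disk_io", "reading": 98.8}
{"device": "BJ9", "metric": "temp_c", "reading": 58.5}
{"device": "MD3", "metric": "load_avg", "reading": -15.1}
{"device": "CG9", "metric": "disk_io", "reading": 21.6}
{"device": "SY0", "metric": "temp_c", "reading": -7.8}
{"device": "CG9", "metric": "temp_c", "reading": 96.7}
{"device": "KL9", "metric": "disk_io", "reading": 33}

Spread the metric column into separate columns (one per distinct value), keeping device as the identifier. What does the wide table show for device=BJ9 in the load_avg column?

Wide layout: rows indexed by device, columns are the 4 distinct metric values (load_avg, cpu_pct, temp_c, disk_io).
Cell (device=BJ9, metric=load_avg) draws from the long row where device=BJ9 and metric=load_avg, which has reading=-9.9.

-9.9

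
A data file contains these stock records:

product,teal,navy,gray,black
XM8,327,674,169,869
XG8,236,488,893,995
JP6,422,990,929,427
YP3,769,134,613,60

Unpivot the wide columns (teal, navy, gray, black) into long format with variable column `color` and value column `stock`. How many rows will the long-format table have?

16

4 product values × 4 melted columns = 16 rows.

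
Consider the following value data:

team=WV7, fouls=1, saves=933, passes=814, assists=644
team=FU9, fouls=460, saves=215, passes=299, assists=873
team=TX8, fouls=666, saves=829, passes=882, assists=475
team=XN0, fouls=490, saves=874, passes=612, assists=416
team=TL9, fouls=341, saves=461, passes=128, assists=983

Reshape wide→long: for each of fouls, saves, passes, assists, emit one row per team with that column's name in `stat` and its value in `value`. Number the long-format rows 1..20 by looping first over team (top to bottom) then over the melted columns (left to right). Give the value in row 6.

20 rows total (5 × 4). Row 6: index ⌊(6-1)/4⌋ = 1 into team → FU9; (6-1) mod 4 = 1 into the melted columns → saves.
So row 6 is (FU9, saves, 215); value = 215.

215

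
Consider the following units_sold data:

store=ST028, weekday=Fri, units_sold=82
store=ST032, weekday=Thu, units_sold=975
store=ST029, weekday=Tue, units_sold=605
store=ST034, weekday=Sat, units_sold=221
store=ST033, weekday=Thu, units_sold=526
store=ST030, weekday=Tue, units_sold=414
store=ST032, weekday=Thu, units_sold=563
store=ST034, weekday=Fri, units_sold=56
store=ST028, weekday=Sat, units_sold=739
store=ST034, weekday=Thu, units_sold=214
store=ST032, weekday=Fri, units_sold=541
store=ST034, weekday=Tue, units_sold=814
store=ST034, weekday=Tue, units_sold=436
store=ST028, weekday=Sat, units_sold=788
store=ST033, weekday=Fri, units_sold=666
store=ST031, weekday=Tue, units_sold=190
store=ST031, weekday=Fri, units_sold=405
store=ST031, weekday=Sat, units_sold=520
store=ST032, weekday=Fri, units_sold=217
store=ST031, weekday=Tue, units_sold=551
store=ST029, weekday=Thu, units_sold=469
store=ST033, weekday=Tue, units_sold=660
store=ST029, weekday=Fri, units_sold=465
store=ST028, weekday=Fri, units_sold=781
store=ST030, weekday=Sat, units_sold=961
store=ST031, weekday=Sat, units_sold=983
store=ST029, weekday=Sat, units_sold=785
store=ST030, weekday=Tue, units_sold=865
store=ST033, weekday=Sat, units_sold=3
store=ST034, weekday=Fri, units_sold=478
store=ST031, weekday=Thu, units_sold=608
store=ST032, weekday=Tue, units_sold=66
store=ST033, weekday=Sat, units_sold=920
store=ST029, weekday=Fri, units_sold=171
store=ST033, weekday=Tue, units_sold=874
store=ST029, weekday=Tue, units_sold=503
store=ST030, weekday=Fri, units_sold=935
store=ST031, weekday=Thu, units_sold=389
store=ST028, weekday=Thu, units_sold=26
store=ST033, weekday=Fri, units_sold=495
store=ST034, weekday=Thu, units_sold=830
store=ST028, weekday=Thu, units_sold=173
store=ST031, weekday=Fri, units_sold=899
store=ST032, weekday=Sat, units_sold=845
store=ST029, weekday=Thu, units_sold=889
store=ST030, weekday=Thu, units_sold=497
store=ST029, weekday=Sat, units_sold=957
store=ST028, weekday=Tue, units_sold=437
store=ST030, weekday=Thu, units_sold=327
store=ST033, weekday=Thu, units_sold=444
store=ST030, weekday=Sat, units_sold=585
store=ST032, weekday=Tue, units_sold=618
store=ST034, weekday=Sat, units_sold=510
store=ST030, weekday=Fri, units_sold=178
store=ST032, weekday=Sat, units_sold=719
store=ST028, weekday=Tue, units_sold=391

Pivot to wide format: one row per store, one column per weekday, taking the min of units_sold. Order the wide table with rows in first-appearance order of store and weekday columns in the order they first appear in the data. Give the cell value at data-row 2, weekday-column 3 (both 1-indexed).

66

With rows in first-appearance order of store, row 2 is store=ST032. weekday columns in first-appearance order: Fri, Thu, Tue, Sat; column 3 is Tue.
Long rows with store=ST032, weekday=Tue: min(66, 618) = 66.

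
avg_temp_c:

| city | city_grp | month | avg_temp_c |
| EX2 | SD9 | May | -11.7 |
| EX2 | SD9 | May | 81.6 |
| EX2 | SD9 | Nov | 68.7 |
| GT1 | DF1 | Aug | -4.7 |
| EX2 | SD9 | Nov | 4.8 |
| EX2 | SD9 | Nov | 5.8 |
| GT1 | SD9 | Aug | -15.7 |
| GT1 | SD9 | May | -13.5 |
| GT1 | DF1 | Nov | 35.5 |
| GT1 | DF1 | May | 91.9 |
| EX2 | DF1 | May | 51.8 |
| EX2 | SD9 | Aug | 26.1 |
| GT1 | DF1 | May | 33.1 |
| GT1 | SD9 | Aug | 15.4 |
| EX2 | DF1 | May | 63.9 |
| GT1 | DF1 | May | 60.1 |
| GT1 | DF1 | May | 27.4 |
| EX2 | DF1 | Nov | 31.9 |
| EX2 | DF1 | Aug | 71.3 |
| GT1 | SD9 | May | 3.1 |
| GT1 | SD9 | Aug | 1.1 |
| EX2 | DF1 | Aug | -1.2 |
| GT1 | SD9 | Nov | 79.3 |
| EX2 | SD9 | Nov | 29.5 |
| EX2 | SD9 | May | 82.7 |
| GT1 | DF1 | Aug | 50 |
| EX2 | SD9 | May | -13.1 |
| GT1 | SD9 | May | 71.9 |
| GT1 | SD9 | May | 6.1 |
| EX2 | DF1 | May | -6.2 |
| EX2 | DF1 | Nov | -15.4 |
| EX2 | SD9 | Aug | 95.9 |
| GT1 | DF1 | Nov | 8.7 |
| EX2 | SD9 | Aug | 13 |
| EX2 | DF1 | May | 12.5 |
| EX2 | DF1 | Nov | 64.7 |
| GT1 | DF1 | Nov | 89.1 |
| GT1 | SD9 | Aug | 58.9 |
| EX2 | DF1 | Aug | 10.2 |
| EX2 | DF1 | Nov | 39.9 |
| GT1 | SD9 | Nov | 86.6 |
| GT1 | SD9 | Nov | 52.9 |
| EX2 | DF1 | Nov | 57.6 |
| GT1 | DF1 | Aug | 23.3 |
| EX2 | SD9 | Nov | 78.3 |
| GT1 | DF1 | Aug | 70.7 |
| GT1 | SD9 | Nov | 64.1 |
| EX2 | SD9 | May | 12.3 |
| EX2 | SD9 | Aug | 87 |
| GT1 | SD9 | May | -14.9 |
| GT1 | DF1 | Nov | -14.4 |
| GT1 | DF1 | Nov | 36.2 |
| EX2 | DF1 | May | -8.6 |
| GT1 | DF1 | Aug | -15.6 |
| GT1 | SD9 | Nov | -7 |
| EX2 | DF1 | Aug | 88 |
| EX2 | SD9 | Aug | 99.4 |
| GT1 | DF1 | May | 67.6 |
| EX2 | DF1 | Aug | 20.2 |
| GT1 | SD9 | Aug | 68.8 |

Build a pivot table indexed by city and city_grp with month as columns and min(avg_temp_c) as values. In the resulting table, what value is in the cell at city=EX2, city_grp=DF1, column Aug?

-1.2

Rows with city=EX2, city_grp=DF1 and month=Aug: avg_temp_c values are 71.3, -1.2, 10.2, 88, 20.2.
min(71.3, -1.2, 10.2, 88, 20.2) = -1.2.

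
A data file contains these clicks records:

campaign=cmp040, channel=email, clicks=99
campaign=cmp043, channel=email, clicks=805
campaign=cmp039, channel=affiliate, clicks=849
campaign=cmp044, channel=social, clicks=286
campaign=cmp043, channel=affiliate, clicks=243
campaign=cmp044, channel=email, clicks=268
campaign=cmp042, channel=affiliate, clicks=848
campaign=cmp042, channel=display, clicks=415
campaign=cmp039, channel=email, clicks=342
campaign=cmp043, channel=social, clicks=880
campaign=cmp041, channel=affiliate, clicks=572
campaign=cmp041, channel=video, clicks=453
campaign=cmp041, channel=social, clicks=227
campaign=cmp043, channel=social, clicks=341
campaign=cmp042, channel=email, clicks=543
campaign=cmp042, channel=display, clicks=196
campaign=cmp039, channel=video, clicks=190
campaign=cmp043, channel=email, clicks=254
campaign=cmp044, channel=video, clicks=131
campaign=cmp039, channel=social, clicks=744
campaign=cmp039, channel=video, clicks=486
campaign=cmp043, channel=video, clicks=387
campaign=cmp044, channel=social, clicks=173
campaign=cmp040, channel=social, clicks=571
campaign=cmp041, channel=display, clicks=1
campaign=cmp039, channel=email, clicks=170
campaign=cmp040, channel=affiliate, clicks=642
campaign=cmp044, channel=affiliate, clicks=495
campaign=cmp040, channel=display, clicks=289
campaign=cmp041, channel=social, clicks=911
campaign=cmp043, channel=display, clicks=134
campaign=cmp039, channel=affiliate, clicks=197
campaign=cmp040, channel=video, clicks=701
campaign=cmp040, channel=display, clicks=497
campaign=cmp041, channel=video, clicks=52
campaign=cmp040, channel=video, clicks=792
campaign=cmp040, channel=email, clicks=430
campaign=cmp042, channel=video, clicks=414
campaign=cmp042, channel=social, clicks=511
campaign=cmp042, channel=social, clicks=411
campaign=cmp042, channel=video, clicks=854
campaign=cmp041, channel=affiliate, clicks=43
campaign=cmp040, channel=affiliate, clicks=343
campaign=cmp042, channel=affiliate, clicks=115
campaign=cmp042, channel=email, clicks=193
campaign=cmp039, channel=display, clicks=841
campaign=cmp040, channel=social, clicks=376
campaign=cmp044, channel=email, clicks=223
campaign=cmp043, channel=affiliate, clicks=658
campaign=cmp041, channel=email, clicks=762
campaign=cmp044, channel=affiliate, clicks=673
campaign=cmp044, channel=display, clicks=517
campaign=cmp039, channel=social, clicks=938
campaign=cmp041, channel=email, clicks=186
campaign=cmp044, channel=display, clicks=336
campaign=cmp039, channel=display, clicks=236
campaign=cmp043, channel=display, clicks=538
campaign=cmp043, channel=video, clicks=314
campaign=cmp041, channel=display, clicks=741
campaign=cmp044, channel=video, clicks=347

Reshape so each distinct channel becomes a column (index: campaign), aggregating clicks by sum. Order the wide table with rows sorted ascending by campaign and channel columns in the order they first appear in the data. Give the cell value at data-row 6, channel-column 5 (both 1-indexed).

478

With rows sorted ascending by campaign, row 6 is campaign=cmp044. channel columns in first-appearance order: email, affiliate, social, display, video; column 5 is video.
Long rows with campaign=cmp044, channel=video: 131 + 347 = 478.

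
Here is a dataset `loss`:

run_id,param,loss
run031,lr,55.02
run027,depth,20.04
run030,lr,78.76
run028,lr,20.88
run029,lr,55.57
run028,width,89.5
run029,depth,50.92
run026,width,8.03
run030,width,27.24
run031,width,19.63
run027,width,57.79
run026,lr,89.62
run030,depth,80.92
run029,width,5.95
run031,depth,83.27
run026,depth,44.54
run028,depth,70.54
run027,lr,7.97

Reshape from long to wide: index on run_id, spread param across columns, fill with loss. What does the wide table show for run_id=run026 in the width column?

8.03

Wide layout: rows indexed by run_id, columns are the 3 distinct param values (lr, depth, width).
Cell (run_id=run026, param=width) draws from the long row where run_id=run026 and param=width, which has loss=8.03.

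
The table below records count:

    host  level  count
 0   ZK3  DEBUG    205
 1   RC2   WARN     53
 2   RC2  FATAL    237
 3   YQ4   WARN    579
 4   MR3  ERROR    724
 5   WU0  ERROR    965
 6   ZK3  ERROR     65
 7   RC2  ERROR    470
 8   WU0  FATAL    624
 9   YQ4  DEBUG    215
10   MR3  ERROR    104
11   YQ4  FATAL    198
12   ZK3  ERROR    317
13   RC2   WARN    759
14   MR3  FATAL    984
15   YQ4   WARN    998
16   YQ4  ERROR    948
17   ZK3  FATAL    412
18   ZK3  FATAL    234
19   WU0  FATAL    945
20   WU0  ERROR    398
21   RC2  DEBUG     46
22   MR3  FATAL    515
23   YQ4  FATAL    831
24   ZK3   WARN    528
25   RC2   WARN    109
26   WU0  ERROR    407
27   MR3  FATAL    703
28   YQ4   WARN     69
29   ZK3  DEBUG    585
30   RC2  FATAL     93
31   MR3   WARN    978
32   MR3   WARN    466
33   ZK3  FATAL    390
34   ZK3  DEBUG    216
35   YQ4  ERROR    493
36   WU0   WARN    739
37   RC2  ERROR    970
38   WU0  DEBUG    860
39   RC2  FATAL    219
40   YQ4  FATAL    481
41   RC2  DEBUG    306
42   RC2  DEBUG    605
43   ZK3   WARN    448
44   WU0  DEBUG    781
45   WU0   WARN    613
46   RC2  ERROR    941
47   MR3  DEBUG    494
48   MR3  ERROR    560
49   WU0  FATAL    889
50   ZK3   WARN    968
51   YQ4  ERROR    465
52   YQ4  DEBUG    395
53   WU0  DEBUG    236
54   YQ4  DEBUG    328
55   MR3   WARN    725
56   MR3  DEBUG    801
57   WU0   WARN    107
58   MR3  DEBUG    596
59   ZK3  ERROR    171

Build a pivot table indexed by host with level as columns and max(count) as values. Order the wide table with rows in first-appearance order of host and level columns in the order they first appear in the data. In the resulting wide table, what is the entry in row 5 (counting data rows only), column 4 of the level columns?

965

With rows in first-appearance order of host, row 5 is host=WU0. level columns in first-appearance order: DEBUG, WARN, FATAL, ERROR; column 4 is ERROR.
Long rows with host=WU0, level=ERROR: max(965, 398, 407) = 965.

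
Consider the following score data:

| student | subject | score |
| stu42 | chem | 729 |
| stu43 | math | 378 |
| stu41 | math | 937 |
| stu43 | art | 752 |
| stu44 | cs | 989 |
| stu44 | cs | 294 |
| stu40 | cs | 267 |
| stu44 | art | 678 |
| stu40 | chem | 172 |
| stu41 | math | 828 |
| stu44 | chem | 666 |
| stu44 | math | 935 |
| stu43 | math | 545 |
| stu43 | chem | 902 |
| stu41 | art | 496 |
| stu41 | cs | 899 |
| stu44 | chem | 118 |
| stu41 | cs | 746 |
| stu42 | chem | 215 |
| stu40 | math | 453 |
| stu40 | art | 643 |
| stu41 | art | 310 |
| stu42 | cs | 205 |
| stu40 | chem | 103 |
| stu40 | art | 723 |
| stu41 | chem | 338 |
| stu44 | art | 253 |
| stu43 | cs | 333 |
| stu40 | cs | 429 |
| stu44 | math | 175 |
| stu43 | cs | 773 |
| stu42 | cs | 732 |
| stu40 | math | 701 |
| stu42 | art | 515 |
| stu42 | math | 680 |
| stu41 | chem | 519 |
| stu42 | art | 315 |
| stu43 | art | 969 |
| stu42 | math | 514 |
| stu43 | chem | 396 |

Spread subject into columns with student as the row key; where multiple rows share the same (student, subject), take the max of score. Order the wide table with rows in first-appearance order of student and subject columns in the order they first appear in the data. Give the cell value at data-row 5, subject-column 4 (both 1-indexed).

With rows in first-appearance order of student, row 5 is student=stu40. subject columns in first-appearance order: chem, math, art, cs; column 4 is cs.
Long rows with student=stu40, subject=cs: max(267, 429) = 429.

429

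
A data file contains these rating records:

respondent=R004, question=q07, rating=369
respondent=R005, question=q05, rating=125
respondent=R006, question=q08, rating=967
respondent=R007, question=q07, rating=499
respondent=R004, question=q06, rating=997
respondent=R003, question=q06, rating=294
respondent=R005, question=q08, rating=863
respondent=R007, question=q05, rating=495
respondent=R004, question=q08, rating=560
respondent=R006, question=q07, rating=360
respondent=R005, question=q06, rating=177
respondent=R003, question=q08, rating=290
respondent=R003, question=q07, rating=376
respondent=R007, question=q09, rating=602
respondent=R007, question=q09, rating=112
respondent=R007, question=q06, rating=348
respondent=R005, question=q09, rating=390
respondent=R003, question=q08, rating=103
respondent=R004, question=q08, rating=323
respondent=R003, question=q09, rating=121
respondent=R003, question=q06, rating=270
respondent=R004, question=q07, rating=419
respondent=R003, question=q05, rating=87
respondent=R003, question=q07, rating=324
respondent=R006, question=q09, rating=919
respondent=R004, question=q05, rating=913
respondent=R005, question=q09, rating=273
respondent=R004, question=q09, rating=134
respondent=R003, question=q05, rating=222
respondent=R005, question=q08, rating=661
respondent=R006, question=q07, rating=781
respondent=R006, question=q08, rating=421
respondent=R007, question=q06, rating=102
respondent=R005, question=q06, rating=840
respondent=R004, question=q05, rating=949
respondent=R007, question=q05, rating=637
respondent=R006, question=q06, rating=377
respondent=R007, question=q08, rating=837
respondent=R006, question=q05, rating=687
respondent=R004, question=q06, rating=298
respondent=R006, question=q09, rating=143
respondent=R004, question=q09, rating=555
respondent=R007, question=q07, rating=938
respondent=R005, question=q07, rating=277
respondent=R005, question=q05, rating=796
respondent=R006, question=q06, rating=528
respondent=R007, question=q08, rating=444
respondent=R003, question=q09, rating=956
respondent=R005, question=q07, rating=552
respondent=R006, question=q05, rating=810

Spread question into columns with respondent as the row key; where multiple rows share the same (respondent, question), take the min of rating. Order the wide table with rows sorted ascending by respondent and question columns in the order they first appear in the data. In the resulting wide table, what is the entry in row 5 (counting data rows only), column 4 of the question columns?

102

With rows sorted ascending by respondent, row 5 is respondent=R007. question columns in first-appearance order: q07, q05, q08, q06, q09; column 4 is q06.
Long rows with respondent=R007, question=q06: min(348, 102) = 102.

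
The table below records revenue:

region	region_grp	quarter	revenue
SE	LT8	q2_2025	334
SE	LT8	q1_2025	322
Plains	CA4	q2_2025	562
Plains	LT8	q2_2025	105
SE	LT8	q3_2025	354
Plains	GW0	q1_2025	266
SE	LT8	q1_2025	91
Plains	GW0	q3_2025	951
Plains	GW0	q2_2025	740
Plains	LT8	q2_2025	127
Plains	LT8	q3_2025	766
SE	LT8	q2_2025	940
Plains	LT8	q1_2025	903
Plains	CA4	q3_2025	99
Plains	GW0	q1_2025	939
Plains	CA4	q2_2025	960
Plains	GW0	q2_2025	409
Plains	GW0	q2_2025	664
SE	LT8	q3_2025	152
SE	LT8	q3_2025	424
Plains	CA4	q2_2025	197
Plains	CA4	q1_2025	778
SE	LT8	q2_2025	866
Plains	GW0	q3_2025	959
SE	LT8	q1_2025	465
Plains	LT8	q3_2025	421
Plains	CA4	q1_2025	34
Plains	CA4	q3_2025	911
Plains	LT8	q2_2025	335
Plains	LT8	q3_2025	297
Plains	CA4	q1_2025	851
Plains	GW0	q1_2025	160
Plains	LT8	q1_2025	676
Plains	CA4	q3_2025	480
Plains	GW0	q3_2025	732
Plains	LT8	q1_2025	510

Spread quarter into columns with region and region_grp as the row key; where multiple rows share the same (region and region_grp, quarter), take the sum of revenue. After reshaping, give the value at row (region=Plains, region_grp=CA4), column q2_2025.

Rows with region=Plains, region_grp=CA4 and quarter=q2_2025: revenue values are 562, 960, 197.
562 + 960 + 197 = 1719.

1719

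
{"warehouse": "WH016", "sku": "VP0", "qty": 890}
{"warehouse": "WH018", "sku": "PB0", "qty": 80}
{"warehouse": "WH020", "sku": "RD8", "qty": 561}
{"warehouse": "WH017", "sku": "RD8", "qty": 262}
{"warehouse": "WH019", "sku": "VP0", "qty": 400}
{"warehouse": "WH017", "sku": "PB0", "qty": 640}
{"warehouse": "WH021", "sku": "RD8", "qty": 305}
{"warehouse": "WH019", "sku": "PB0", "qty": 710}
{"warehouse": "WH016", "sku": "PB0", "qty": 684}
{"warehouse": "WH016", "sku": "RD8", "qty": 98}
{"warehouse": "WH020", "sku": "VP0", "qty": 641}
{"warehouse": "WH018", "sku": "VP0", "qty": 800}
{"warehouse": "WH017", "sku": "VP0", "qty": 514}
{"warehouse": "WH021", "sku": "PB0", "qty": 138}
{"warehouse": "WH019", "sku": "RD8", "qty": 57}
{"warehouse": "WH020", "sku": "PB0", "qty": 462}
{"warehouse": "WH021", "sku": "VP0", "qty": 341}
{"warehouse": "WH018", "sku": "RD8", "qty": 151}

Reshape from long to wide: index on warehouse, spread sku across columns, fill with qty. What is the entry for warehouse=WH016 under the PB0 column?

684

Wide layout: rows indexed by warehouse, columns are the 3 distinct sku values (VP0, PB0, RD8).
Cell (warehouse=WH016, sku=PB0) draws from the long row where warehouse=WH016 and sku=PB0, which has qty=684.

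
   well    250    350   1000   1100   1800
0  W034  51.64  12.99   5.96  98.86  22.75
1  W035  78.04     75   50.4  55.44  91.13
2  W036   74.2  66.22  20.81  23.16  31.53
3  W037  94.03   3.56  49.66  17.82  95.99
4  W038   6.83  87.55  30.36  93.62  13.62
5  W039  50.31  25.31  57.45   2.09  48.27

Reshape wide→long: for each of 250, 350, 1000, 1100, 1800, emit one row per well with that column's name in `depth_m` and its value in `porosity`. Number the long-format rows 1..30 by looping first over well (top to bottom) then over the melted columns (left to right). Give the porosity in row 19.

17.82

30 rows total (6 × 5). Row 19: index ⌊(19-1)/5⌋ = 3 into well → W037; (19-1) mod 5 = 3 into the melted columns → 1100.
So row 19 is (W037, 1100, 17.82); porosity = 17.82.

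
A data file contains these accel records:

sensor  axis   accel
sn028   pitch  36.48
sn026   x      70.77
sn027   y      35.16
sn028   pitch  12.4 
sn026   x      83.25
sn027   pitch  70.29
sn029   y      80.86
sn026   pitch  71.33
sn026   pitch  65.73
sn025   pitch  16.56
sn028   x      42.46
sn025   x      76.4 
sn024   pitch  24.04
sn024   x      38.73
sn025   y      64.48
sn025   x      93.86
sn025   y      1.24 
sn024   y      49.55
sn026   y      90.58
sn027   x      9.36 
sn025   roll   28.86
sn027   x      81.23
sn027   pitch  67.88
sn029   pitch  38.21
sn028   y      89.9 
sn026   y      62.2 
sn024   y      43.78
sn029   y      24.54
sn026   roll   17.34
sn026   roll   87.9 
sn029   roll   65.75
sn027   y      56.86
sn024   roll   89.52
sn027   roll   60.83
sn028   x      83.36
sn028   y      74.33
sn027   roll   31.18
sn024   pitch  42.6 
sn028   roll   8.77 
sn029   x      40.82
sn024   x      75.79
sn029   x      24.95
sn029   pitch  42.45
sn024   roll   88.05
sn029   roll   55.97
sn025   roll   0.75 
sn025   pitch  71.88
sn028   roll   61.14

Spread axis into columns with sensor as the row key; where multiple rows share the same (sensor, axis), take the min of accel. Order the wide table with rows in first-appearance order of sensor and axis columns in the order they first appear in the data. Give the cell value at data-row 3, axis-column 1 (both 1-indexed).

67.88

With rows in first-appearance order of sensor, row 3 is sensor=sn027. axis columns in first-appearance order: pitch, x, y, roll; column 1 is pitch.
Long rows with sensor=sn027, axis=pitch: min(70.29, 67.88) = 67.88.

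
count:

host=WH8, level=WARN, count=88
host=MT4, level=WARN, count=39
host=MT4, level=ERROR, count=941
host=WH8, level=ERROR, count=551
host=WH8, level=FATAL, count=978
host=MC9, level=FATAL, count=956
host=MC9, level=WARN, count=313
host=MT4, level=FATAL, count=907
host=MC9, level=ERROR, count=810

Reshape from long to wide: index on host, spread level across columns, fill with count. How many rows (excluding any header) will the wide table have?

3 distinct host values → 3 rows.

3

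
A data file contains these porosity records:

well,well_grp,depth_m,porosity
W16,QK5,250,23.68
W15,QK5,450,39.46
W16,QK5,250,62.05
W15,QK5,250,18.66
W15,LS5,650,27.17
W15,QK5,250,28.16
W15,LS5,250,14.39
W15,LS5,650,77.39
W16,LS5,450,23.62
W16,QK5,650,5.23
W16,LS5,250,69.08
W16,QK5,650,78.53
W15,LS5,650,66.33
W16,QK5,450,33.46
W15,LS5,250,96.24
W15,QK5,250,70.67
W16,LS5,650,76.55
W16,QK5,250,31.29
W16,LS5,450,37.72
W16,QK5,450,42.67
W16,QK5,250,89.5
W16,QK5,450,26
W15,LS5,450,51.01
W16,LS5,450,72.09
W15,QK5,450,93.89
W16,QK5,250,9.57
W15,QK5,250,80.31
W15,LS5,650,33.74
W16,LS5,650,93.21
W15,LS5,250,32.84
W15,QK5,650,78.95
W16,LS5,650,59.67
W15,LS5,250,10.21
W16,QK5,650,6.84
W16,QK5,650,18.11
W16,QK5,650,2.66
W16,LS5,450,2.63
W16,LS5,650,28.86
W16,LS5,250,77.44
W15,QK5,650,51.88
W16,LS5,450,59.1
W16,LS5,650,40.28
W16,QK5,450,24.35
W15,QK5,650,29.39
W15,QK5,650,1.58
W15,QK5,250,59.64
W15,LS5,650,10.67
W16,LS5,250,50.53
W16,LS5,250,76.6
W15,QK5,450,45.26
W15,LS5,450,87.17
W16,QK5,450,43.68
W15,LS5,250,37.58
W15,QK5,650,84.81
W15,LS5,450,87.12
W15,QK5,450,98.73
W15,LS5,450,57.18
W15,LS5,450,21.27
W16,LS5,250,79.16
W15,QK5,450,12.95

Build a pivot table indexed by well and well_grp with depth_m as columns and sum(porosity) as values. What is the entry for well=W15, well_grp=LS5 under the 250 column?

Rows with well=W15, well_grp=LS5 and depth_m=250: porosity values are 14.39, 96.24, 32.84, 10.21, 37.58.
14.39 + 96.24 + 32.84 + 10.21 + 37.58 = 191.26.

191.26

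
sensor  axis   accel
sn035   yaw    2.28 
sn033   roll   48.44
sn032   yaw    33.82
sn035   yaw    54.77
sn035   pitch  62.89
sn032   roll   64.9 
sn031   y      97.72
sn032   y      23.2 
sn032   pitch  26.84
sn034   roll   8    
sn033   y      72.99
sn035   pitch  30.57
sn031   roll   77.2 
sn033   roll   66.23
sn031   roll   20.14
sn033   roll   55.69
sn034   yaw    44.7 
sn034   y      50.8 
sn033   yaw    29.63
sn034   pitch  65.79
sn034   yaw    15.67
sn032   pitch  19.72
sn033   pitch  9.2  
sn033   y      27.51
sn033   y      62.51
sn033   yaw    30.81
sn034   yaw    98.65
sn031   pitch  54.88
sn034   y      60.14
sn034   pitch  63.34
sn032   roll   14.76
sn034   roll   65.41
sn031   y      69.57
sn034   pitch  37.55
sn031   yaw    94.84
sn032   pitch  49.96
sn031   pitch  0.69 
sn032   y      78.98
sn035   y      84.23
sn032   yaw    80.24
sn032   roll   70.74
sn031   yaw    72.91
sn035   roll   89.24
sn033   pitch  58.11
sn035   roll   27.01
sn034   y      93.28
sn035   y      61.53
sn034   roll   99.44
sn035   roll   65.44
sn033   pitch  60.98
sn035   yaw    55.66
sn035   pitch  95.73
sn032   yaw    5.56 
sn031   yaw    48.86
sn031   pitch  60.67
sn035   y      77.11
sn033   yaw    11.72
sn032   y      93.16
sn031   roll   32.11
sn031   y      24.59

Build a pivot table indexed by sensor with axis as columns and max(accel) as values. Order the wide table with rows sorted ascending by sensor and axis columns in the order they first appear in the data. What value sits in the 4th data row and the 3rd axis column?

With rows sorted ascending by sensor, row 4 is sensor=sn034. axis columns in first-appearance order: yaw, roll, pitch, y; column 3 is pitch.
Long rows with sensor=sn034, axis=pitch: max(65.79, 63.34, 37.55) = 65.79.

65.79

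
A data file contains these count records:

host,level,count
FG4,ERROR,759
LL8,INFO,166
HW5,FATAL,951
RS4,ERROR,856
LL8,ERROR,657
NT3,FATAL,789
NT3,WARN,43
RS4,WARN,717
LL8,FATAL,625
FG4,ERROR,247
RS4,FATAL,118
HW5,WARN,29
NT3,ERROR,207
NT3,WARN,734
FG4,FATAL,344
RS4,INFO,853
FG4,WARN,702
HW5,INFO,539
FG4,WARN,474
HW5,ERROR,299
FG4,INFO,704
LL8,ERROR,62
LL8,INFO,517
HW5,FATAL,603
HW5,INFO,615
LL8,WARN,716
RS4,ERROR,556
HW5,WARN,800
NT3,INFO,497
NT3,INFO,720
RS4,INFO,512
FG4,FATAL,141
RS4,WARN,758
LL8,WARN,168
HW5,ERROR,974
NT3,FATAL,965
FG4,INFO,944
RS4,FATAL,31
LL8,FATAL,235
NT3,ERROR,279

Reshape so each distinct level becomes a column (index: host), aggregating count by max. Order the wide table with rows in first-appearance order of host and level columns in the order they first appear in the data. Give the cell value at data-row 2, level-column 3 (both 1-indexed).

With rows in first-appearance order of host, row 2 is host=LL8. level columns in first-appearance order: ERROR, INFO, FATAL, WARN; column 3 is FATAL.
Long rows with host=LL8, level=FATAL: max(625, 235) = 625.

625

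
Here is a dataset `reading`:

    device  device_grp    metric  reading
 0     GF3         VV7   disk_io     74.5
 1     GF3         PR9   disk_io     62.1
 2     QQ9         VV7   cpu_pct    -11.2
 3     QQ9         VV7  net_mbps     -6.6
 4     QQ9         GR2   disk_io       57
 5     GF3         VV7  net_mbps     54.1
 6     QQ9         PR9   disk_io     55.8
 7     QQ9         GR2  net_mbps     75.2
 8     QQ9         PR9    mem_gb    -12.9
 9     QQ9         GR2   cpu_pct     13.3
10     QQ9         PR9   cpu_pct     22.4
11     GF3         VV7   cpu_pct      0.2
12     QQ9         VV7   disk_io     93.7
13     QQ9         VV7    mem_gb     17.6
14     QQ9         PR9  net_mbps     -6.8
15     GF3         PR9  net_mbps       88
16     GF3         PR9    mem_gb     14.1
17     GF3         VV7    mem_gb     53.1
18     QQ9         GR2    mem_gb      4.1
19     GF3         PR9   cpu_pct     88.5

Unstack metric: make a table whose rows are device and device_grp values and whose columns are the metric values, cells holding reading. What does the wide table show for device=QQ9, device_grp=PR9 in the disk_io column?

55.8

Wide layout: rows indexed by device and device_grp, columns are the 4 distinct metric values (disk_io, cpu_pct, net_mbps, mem_gb).
Cell (device=QQ9, device_grp=PR9, metric=disk_io) draws from the long row where device=QQ9, device_grp=PR9 and metric=disk_io, which has reading=55.8.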